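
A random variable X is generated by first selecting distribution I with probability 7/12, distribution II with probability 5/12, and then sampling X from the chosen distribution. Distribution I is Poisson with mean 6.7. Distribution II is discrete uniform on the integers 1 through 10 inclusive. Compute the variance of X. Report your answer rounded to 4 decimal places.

Per component, I: μ=6.7, E[X²]=51.59; II: μ=5.5, E[X²]=38.5.
E[X] = 0.583333·6.7 + 0.416667·5.5 = 6.2.
E[X²] = 0.583333·51.59 + 0.416667·38.5 = 46.1358.
Var(X) = E[X²] − (E[X])² = 46.1358 − 38.44 = 7.69583.

7.6958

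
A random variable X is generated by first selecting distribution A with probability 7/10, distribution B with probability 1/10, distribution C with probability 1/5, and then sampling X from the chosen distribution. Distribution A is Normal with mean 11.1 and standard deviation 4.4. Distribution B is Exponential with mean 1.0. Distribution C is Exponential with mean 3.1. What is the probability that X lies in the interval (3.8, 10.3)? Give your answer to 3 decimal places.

0.319

Conditional on each component, P(3.8 < X < 10.3): A: 0.379314; B: 0.0223371; C: 0.257461.
By total probability, P(3.8 < X < 10.3) = 0.7·0.379314 + 0.1·0.0223371 + 0.2·0.257461 = 0.319246.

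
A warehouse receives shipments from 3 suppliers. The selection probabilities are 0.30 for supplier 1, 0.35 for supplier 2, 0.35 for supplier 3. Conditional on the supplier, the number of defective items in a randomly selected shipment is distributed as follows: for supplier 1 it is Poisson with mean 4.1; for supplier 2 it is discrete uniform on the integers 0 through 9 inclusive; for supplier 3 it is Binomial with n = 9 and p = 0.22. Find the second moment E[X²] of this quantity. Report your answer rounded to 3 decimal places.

For each component E[X²] = Var + (mean)², giving 1: 20.91; 2: 28.5; 3: 5.4648.
Overall E[X²] = 0.3·20.91 + 0.35·28.5 + 0.35·5.4648 = 18.1607.

18.161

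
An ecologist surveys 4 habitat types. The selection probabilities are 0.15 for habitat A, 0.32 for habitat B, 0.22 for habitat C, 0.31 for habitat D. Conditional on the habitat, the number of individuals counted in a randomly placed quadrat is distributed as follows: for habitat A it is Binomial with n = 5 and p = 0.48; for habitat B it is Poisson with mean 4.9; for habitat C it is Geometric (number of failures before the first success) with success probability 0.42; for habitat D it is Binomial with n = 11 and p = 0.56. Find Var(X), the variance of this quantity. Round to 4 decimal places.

Per component, A: μ=2.4, E[X²]=7.008; B: μ=4.9, E[X²]=28.91; C: μ=1.38095, E[X²]=5.19501; D: μ=6.16, E[X²]=40.656.
E[X] = 0.15·2.4 + 0.32·4.9 + 0.22·1.38095 + 0.31·6.16 = 4.14141.
E[X²] = 0.15·7.008 + 0.32·28.91 + 0.22·5.19501 + 0.31·40.656 = 24.0487.
Var(X) = E[X²] − (E[X])² = 24.0487 − 17.1513 = 6.89739.

6.8974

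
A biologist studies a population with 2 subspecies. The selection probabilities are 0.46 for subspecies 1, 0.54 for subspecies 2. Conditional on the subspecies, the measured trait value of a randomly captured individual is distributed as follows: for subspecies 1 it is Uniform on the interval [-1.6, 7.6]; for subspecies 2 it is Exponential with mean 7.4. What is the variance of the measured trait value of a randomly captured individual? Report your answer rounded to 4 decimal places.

Per component, 1: μ=3, E[X²]=16.0533; 2: μ=7.4, E[X²]=109.52.
E[X] = 0.46·3 + 0.54·7.4 = 5.376.
E[X²] = 0.46·16.0533 + 0.54·109.52 = 66.5253.
Var(X) = E[X²] − (E[X])² = 66.5253 − 28.9014 = 37.624.

37.6240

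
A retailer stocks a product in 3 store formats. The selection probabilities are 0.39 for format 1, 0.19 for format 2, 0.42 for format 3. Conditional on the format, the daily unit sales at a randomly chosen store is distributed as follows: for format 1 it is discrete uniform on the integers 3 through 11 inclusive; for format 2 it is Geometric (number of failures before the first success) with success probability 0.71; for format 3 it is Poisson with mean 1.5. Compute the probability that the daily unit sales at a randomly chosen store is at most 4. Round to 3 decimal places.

Conditional on each format, P(X ≤ 4): 1: 0.222222; 2: 0.997949; 3: 0.981424.
By total probability, P(X ≤ 4) = 0.39·0.222222 + 0.19·0.997949 + 0.42·0.981424 = 0.688475.

0.688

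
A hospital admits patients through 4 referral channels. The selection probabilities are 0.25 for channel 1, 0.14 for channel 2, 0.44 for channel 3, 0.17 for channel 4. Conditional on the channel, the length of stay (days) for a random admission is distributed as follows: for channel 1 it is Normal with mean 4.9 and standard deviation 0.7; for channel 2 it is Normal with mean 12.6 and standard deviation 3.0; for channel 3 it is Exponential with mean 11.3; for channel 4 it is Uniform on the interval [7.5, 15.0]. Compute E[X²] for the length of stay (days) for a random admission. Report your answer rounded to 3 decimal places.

164.291

For each component E[X²] = Var + (mean)², giving 1: 24.5; 2: 167.76; 3: 255.38; 4: 131.25.
Overall E[X²] = 0.25·24.5 + 0.14·167.76 + 0.44·255.38 + 0.17·131.25 = 164.291.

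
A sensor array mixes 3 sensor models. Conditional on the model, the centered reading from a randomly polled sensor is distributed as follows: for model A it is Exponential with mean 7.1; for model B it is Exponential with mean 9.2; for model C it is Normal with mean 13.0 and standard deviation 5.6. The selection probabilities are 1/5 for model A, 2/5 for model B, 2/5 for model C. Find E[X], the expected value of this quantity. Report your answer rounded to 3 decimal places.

Component means — A: 7.1; B: 9.2; C: 13.
E[X] = 0.2·7.1 + 0.4·9.2 + 0.4·13 = 10.3.

10.300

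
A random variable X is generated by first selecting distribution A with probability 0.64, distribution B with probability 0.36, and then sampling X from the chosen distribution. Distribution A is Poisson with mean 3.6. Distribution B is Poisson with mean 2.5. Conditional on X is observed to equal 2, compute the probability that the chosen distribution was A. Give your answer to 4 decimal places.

0.5510

Likelihoods P(X=2 | ·): A: 0.177058; B: 0.256516.
Posterior ∝ prior × likelihood. Numerator for A: 0.64·0.177058 = 0.113317.
Normalizing constant: 0.64·0.177058 + 0.36·0.256516 = 0.205663.
P(A | observation) = 0.113317 / 0.205663 = 0.550985.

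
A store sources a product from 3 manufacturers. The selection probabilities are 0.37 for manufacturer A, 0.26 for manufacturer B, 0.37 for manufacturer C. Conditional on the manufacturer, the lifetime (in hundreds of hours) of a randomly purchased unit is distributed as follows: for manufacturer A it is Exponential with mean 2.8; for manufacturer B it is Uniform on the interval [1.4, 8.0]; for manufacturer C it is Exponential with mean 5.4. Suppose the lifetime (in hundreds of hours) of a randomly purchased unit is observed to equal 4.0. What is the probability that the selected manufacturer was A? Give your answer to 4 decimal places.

0.3053

Likelihoods f(4.0 | ·): A: 0.0855897; B: 0.151515; C: 0.088289.
Posterior ∝ prior × likelihood. Numerator for A: 0.37·0.0855897 = 0.0316682.
Normalizing constant: 0.37·0.0855897 + 0.26·0.151515 + 0.37·0.088289 = 0.103729.
P(A | observation) = 0.0316682 / 0.103729 = 0.305297.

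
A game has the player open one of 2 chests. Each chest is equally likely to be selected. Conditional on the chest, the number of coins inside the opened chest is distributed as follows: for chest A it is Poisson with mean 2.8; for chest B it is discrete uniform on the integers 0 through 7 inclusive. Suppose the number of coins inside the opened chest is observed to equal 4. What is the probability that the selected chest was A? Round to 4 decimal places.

Likelihoods P(X=4 | ·): A: 0.155739; B: 0.125.
Posterior ∝ prior × likelihood. Numerator for A: 0.5·0.155739 = 0.0778693.
Normalizing constant: 0.5·0.155739 + 0.5·0.125 = 0.140369.
P(A | observation) = 0.0778693 / 0.140369 = 0.554746.

0.5547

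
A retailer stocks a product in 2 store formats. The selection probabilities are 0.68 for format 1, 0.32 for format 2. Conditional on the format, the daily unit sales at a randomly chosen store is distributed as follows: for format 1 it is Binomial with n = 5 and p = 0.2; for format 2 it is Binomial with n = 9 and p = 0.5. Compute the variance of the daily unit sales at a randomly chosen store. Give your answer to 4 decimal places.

Per component, 1: μ=1, E[X²]=1.8; 2: μ=4.5, E[X²]=22.5.
E[X] = 0.68·1 + 0.32·4.5 = 2.12.
E[X²] = 0.68·1.8 + 0.32·22.5 = 8.424.
Var(X) = E[X²] − (E[X])² = 8.424 − 4.4944 = 3.9296.

3.9296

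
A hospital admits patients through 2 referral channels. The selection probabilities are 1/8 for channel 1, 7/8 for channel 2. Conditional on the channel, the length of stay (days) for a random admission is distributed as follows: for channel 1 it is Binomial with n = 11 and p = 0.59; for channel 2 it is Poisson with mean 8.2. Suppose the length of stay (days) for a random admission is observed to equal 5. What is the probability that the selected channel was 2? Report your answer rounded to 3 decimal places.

0.791

Likelihoods P(X=5 | ·): 1: 0.156894; 2: 0.0848542.
Posterior ∝ prior × likelihood. Numerator for 2: 0.875·0.0848542 = 0.0742474.
Normalizing constant: 0.125·0.156894 + 0.875·0.0848542 = 0.0938591.
P(2 | observation) = 0.0742474 / 0.0938591 = 0.791052.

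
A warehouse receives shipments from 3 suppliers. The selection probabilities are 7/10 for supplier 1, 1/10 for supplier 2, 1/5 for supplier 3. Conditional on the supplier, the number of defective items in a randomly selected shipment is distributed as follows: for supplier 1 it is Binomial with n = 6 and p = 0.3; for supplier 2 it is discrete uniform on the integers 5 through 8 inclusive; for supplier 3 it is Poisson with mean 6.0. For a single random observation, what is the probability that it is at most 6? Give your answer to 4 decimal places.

0.8713

Conditional on each supplier, P(X ≤ 6): 1: 1; 2: 0.5; 3: 0.606303.
By total probability, P(X ≤ 6) = 0.7·1 + 0.1·0.5 + 0.2·0.606303 = 0.871261.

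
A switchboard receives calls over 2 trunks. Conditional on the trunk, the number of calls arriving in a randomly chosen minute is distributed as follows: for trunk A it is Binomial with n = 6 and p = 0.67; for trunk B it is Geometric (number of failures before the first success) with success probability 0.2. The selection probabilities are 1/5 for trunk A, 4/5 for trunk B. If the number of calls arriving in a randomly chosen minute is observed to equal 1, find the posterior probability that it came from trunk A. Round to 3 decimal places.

0.024

Likelihoods P(X=1 | ·): A: 0.0157324; B: 0.16.
Posterior ∝ prior × likelihood. Numerator for A: 0.2·0.0157324 = 0.00314649.
Normalizing constant: 0.2·0.0157324 + 0.8·0.16 = 0.131146.
P(A | observation) = 0.00314649 / 0.131146 = 0.0239921.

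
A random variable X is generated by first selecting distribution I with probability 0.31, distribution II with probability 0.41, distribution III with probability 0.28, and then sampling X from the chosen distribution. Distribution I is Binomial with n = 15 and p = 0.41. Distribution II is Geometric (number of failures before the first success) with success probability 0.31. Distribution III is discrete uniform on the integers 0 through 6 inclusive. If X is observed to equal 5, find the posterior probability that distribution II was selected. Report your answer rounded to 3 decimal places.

Likelihoods P(X=5 | ·): I: 0.177826; II: 0.048485; III: 0.142857.
Posterior ∝ prior × likelihood. Numerator for II: 0.41·0.048485 = 0.0198788.
Normalizing constant: 0.31·0.177826 + 0.41·0.048485 + 0.28·0.142857 = 0.115005.
P(II | observation) = 0.0198788 / 0.115005 = 0.172852.

0.173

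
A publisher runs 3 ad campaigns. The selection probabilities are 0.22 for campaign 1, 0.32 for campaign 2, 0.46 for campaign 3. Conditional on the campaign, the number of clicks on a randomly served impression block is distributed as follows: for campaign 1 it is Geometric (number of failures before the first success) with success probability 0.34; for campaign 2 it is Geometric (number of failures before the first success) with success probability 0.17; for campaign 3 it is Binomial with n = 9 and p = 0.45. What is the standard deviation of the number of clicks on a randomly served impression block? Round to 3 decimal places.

3.554

Per component, 1: μ=1.94118, E[X²]=9.47751; 2: μ=4.88235, E[X²]=52.5571; 3: μ=4.05, E[X²]=18.63.
E[X] = 0.22·1.94118 + 0.32·4.88235 + 0.46·4.05 = 3.85241.
E[X²] = 0.22·9.47751 + 0.32·52.5571 + 0.46·18.63 = 27.4731.
Var(X) = E[X²] − (E[X])² = 27.4731 − 14.8411 = 12.632.
SD(X) = √12.632 = 3.55416.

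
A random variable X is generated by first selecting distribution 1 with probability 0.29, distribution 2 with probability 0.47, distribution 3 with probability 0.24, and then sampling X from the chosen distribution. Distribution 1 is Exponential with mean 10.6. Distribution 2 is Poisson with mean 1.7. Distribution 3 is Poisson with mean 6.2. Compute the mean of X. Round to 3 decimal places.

5.361

Component means — 1: 10.6; 2: 1.7; 3: 6.2.
E[X] = 0.29·10.6 + 0.47·1.7 + 0.24·6.2 = 5.361.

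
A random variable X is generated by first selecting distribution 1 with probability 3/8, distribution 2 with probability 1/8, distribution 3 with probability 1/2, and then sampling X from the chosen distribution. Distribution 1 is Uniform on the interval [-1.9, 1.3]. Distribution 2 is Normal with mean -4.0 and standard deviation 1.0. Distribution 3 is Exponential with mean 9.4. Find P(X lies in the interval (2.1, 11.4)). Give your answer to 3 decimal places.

Conditional on each component, P(2.1 < X < 11.4): 1: 0; 2: 5.30342e-10; 3: 0.502418.
By total probability, P(2.1 < X < 11.4) = 0.375·0 + 0.125·5.30342e-10 + 0.5·0.502418 = 0.251209.

0.251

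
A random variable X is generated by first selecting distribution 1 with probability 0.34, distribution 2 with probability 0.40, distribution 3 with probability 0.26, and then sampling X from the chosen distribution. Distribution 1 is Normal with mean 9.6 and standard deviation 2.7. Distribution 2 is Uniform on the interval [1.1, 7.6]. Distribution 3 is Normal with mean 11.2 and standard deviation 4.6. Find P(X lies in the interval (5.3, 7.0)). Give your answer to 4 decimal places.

0.1638

Conditional on each component, P(5.3 < X < 7.0): 1: 0.112157; 2: 0.261538; 3: 0.0807952.
By total probability, P(5.3 < X < 7.0) = 0.34·0.112157 + 0.4·0.261538 + 0.26·0.0807952 = 0.163756.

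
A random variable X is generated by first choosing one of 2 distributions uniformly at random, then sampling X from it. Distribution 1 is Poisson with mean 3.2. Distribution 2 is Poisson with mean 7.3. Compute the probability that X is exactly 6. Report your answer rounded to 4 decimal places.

0.1014

Conditional on each component, P(X = 6): 1: 0.060789; 2: 0.141989.
By total probability, P(X = 6) = 0.5·0.060789 + 0.5·0.141989 = 0.101389.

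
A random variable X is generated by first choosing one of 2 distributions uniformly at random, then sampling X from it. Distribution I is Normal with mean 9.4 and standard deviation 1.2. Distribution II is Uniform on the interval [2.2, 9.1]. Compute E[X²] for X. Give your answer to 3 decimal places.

62.845

For each component E[X²] = Var + (mean)², giving I: 89.8; II: 35.89.
Overall E[X²] = 0.5·89.8 + 0.5·35.89 = 62.845.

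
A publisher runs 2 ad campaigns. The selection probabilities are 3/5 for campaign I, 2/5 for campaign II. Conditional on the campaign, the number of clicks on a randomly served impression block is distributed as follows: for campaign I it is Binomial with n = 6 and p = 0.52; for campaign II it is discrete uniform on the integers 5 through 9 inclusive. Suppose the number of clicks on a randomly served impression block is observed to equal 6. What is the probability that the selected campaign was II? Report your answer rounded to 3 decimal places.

Likelihoods P(X=6 | ·): I: 0.0197706; II: 0.2.
Posterior ∝ prior × likelihood. Numerator for II: 0.4·0.2 = 0.08.
Normalizing constant: 0.6·0.0197706 + 0.4·0.2 = 0.0918624.
P(II | observation) = 0.08 / 0.0918624 = 0.870868.

0.871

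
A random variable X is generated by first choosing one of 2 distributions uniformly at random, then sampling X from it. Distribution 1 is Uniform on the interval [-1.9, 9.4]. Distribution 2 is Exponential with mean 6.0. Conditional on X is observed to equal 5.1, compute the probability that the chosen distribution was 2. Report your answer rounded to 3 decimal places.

Likelihoods f(5.1 | ·): 1: 0.0884956; 2: 0.0712358.
Posterior ∝ prior × likelihood. Numerator for 2: 0.5·0.0712358 = 0.0356179.
Normalizing constant: 0.5·0.0884956 + 0.5·0.0712358 = 0.0798657.
P(2 | observation) = 0.0356179 / 0.0798657 = 0.445973.

0.446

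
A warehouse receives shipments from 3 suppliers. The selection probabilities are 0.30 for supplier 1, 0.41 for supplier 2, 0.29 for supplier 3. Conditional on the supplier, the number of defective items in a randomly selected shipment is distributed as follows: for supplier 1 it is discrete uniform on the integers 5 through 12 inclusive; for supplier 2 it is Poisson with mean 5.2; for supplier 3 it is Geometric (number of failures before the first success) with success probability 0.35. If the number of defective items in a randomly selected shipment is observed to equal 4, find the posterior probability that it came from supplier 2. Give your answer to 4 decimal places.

Likelihoods P(X=4 | ·): 1: 0; 2: 0.168063; 3: 0.0624772.
Posterior ∝ prior × likelihood. Numerator for 2: 0.41·0.168063 = 0.0689056.
Normalizing constant: 0.3·0 + 0.41·0.168063 + 0.29·0.0624772 = 0.087024.
P(2 | observation) = 0.0689056 / 0.087024 = 0.7918.

0.7918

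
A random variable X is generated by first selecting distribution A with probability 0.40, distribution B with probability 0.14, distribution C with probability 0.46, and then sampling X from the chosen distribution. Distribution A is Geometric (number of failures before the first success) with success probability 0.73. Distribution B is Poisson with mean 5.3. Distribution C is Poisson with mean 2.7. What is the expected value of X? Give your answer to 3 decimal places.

2.132

Component means — A: 0.369863; B: 5.3; C: 2.7.
E[X] = 0.4·0.369863 + 0.14·5.3 + 0.46·2.7 = 2.13195.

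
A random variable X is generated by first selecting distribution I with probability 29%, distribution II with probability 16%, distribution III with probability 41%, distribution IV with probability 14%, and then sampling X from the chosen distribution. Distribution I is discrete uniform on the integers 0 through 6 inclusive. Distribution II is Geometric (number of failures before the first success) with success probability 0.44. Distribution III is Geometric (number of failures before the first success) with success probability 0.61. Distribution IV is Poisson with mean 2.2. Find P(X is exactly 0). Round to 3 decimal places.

0.377

Conditional on each component, P(X = 0): I: 0.142857; II: 0.44; III: 0.61; IV: 0.110803.
By total probability, P(X = 0) = 0.29·0.142857 + 0.16·0.44 + 0.41·0.61 + 0.14·0.110803 = 0.377441.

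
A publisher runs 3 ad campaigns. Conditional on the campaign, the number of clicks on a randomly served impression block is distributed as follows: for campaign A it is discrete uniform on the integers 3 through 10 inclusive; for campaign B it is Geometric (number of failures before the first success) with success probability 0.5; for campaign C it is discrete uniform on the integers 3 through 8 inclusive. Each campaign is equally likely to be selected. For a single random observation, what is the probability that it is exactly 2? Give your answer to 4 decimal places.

0.0417

Conditional on each campaign, P(X = 2): A: 0; B: 0.125; C: 0.
By total probability, P(X = 2) = 0.333333·0 + 0.333333·0.125 + 0.333333·0 = 0.0416667.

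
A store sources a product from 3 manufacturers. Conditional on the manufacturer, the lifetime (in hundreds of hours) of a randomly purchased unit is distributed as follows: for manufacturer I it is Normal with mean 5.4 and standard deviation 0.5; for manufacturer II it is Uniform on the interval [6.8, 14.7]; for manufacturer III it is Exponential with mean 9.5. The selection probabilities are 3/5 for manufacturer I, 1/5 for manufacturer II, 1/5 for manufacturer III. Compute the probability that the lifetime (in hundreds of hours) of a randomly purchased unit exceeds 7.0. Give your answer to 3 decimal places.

0.291

Conditional on each manufacturer, P(X > 7.0): I: 0.000687138; II: 0.974684; III: 0.478623.
By total probability, P(X > 7.0) = 0.6·0.000687138 + 0.2·0.974684 + 0.2·0.478623 = 0.291074.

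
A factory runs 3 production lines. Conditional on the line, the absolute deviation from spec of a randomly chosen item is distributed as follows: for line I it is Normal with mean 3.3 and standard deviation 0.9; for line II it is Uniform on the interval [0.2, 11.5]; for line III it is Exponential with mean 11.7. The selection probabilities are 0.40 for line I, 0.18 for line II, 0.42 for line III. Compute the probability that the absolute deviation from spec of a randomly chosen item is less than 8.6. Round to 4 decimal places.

Conditional on each line, P(X < 8.6): I: 1; II: 0.743363; III: 0.520515.
By total probability, P(X < 8.6) = 0.4·1 + 0.18·0.743363 + 0.42·0.520515 = 0.752422.

0.7524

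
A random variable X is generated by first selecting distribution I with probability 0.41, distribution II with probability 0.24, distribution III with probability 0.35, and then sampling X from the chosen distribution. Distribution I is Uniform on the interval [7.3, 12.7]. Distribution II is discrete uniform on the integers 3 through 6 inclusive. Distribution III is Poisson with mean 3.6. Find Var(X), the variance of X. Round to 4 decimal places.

Per component, I: μ=10, E[X²]=102.43; II: μ=4.5, E[X²]=21.5; III: μ=3.6, E[X²]=16.56.
E[X] = 0.41·10 + 0.24·4.5 + 0.35·3.6 = 6.44.
E[X²] = 0.41·102.43 + 0.24·21.5 + 0.35·16.56 = 52.9523.
Var(X) = E[X²] − (E[X])² = 52.9523 − 41.4736 = 11.4787.

11.4787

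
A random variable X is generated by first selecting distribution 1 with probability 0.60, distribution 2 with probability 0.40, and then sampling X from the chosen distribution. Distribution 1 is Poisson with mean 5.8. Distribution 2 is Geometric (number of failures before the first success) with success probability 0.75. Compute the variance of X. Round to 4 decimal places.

Per component, 1: μ=5.8, E[X²]=39.44; 2: μ=0.333333, E[X²]=0.555556.
E[X] = 0.6·5.8 + 0.4·0.333333 = 3.61333.
E[X²] = 0.6·39.44 + 0.4·0.555556 = 23.8862.
Var(X) = E[X²] − (E[X])² = 23.8862 − 13.0562 = 10.83.

10.8300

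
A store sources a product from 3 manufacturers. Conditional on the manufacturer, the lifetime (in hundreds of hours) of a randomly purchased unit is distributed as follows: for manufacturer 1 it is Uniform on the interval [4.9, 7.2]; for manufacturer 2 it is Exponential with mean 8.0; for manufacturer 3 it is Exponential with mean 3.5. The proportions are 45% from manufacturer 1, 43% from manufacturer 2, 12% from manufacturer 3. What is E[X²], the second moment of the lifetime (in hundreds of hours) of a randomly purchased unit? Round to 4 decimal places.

For each component E[X²] = Var + (mean)², giving 1: 37.0433; 2: 128; 3: 24.5.
Overall E[X²] = 0.45·37.0433 + 0.43·128 + 0.12·24.5 = 74.6495.

74.6495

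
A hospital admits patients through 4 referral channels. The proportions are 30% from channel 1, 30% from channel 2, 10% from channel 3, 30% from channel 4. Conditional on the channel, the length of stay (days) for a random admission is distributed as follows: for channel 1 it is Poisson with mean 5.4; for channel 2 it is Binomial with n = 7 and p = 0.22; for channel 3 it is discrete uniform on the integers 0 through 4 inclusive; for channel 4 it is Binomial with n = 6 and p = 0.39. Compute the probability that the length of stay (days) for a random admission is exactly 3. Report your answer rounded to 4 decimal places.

0.1777

Conditional on each channel, P(X = 3): 1: 0.118533; 2: 0.137948; 3: 0.2; 4: 0.269286.
By total probability, P(X = 3) = 0.3·0.118533 + 0.3·0.137948 + 0.1·0.2 + 0.3·0.269286 = 0.17773.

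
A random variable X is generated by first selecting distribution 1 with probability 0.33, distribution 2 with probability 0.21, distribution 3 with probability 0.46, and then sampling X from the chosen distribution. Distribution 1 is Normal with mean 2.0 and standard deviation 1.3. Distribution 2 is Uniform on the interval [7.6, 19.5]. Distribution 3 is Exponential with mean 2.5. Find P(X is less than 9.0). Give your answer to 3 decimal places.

0.802

Conditional on each component, P(X < 9.0): 1: 1; 2: 0.117647; 3: 0.972676.
By total probability, P(X < 9.0) = 0.33·1 + 0.21·0.117647 + 0.46·0.972676 = 0.802137.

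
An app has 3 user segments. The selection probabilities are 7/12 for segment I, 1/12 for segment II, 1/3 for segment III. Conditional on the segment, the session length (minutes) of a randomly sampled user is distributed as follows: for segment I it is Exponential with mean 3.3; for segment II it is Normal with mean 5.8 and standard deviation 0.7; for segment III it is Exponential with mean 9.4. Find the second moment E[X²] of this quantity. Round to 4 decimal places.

74.4558

For each component E[X²] = Var + (mean)², giving I: 21.78; II: 34.13; III: 176.72.
Overall E[X²] = 0.583333·21.78 + 0.0833333·34.13 + 0.333333·176.72 = 74.4558.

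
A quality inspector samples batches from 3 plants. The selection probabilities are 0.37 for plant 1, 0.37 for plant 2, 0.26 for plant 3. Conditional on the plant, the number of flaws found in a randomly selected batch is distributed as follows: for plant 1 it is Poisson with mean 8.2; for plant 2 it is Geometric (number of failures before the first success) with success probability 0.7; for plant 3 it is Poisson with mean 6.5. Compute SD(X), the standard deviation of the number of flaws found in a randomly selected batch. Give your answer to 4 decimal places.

Per component, 1: μ=8.2, E[X²]=75.44; 2: μ=0.428571, E[X²]=0.795918; 3: μ=6.5, E[X²]=48.75.
E[X] = 0.37·8.2 + 0.37·0.428571 + 0.26·6.5 = 4.88257.
E[X²] = 0.37·75.44 + 0.37·0.795918 + 0.26·48.75 = 40.8823.
Var(X) = E[X²] − (E[X])² = 40.8823 − 23.8395 = 17.0428.
SD(X) = √17.0428 = 4.12829.

4.1283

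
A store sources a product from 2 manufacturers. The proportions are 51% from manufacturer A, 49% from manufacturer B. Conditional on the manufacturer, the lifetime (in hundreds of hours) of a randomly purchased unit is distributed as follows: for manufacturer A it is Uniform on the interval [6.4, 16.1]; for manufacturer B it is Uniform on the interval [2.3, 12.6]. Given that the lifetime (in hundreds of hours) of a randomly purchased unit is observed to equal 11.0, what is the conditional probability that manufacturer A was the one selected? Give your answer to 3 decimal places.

0.525

Likelihoods f(11.0 | ·): A: 0.103093; B: 0.0970874.
Posterior ∝ prior × likelihood. Numerator for A: 0.51·0.103093 = 0.0525773.
Normalizing constant: 0.51·0.103093 + 0.49·0.0970874 = 0.10015.
P(A | observation) = 0.0525773 / 0.10015 = 0.524985.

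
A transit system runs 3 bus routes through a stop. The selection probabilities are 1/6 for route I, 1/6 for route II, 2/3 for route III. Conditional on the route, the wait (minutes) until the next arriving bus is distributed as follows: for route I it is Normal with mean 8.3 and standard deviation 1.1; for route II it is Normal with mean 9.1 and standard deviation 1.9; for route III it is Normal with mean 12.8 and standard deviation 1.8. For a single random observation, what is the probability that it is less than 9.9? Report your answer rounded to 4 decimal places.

Conditional on each route, P(X < 9.9): I: 0.927102; II: 0.663142; III: 0.0535778.
By total probability, P(X < 9.9) = 0.166667·0.927102 + 0.166667·0.663142 + 0.666667·0.0535778 = 0.300759.

0.3008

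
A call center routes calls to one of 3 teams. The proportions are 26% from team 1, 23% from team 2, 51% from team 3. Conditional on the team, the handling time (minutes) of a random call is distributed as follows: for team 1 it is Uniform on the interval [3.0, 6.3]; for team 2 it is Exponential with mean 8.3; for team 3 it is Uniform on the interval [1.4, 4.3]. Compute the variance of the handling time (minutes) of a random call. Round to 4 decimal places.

Per component, 1: μ=4.65, E[X²]=22.53; 2: μ=8.3, E[X²]=137.78; 3: μ=2.85, E[X²]=8.82333.
E[X] = 0.26·4.65 + 0.23·8.3 + 0.51·2.85 = 4.5715.
E[X²] = 0.26·22.53 + 0.23·137.78 + 0.51·8.82333 = 42.0471.
Var(X) = E[X²] − (E[X])² = 42.0471 − 20.8986 = 21.1485.

21.1485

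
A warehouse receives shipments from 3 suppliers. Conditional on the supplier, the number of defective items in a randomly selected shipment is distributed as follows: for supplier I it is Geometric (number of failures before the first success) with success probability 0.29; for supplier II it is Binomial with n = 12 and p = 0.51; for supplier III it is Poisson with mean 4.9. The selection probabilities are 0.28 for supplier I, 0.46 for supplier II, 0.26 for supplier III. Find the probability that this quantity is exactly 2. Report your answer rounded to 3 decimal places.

Conditional on each supplier, P(X = 2): I: 0.146189; II: 0.0136976; III: 0.0893962.
By total probability, P(X = 2) = 0.28·0.146189 + 0.46·0.0136976 + 0.26·0.0893962 = 0.0704768.

0.070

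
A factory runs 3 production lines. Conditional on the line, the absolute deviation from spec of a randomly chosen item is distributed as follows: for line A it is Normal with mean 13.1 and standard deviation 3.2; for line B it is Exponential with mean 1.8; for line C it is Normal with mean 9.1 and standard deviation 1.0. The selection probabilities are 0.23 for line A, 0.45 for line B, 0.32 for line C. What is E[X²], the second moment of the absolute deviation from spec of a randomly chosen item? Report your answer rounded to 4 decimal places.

For each component E[X²] = Var + (mean)², giving A: 181.85; B: 6.48; C: 83.81.
Overall E[X²] = 0.23·181.85 + 0.45·6.48 + 0.32·83.81 = 71.5607.

71.5607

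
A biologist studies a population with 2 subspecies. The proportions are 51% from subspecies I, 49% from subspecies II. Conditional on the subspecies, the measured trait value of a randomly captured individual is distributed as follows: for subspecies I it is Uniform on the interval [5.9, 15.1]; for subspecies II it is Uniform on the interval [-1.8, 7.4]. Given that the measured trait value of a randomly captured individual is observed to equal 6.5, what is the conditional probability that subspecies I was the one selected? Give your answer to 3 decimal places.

Likelihoods f(6.5 | ·): I: 0.108696; II: 0.108696.
Posterior ∝ prior × likelihood. Numerator for I: 0.51·0.108696 = 0.0554348.
Normalizing constant: 0.51·0.108696 + 0.49·0.108696 = 0.108696.
P(I | observation) = 0.0554348 / 0.108696 = 0.51.

0.510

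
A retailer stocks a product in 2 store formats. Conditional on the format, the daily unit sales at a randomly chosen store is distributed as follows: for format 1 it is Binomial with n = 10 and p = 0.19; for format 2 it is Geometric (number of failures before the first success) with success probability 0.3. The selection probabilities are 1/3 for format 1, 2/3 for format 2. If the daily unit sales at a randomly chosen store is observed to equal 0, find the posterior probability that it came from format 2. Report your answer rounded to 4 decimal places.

Likelihoods P(X=0 | ·): 1: 0.121577; 2: 0.3.
Posterior ∝ prior × likelihood. Numerator for 2: 0.666667·0.3 = 0.2.
Normalizing constant: 0.333333·0.121577 + 0.666667·0.3 = 0.240526.
P(2 | observation) = 0.2 / 0.240526 = 0.831512.

0.8315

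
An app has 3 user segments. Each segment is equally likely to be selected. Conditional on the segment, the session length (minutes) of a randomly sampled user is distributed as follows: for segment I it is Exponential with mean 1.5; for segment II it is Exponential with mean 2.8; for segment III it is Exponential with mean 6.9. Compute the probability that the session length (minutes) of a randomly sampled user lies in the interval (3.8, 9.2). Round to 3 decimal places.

Conditional on each segment, P(3.8 < X < 9.2): I: 0.0772246; II: 0.219981; III: 0.312935.
By total probability, P(3.8 < X < 9.2) = 0.333333·0.0772246 + 0.333333·0.219981 + 0.333333·0.312935 = 0.20338.

0.203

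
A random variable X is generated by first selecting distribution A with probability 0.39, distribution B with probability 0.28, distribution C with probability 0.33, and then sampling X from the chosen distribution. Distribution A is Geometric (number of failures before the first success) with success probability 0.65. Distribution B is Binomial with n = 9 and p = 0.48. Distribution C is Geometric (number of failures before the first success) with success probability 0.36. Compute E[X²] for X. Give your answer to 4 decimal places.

8.9632

For each component E[X²] = Var + (mean)², giving A: 1.11834; B: 20.9088; C: 8.09877.
Overall E[X²] = 0.39·1.11834 + 0.28·20.9088 + 0.33·8.09877 = 8.96321.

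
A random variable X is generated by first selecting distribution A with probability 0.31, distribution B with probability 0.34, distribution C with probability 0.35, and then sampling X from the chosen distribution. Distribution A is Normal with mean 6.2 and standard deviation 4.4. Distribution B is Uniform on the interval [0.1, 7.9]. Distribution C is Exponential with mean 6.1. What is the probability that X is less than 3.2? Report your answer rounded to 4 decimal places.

Conditional on each component, P(X < 3.2): A: 0.247677; B: 0.397436; C: 0.408202.
By total probability, P(X < 3.2) = 0.31·0.247677 + 0.34·0.397436 + 0.35·0.408202 = 0.354779.

0.3548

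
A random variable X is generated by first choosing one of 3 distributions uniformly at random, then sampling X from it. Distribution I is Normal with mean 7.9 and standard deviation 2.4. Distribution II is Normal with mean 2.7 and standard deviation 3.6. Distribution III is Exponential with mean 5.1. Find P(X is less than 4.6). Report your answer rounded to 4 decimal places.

0.4600

Conditional on each component, P(X < 4.6): I: 0.0845657; II: 0.701173; III: 0.594227.
By total probability, P(X < 4.6) = 0.333333·0.0845657 + 0.333333·0.701173 + 0.333333·0.594227 = 0.459989.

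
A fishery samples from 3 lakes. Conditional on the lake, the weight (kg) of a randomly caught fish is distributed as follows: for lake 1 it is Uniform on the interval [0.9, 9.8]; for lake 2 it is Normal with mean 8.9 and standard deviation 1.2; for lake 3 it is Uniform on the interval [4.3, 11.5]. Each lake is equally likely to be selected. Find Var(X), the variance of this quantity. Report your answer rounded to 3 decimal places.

6.354

Per component, 1: μ=5.35, E[X²]=35.2233; 2: μ=8.9, E[X²]=80.65; 3: μ=7.9, E[X²]=66.73.
E[X] = 0.333333·5.35 + 0.333333·8.9 + 0.333333·7.9 = 7.38333.
E[X²] = 0.333333·35.2233 + 0.333333·80.65 + 0.333333·66.73 = 60.8678.
Var(X) = E[X²] − (E[X])² = 60.8678 − 54.5136 = 6.35417.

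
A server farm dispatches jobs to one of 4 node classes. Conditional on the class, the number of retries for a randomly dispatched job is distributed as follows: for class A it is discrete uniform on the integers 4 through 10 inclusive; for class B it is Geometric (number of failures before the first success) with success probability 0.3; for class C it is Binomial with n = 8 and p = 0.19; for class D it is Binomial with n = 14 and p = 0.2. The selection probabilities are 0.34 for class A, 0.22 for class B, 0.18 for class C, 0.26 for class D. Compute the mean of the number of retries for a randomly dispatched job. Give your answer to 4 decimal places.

3.8949

Component means — A: 7; B: 2.33333; C: 1.52; D: 2.8.
E[X] = 0.34·7 + 0.22·2.33333 + 0.18·1.52 + 0.26·2.8 = 3.89493.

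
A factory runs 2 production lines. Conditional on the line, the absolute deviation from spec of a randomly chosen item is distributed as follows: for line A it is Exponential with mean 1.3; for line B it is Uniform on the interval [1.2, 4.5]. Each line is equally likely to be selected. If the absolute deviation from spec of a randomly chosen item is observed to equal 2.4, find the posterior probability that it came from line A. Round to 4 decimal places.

Likelihoods f(2.4 | ·): A: 0.121418; B: 0.30303.
Posterior ∝ prior × likelihood. Numerator for A: 0.5·0.121418 = 0.0607089.
Normalizing constant: 0.5·0.121418 + 0.5·0.30303 = 0.212224.
P(A | observation) = 0.0607089 / 0.212224 = 0.28606.

0.2861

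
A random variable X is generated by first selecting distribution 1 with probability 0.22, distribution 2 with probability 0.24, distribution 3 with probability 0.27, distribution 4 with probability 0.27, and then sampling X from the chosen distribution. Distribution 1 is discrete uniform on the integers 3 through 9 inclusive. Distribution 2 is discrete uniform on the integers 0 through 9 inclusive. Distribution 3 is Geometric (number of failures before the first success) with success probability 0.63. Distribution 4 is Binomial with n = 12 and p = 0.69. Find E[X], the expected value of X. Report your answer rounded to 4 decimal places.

4.7942

Component means — 1: 6; 2: 4.5; 3: 0.587302; 4: 8.28.
E[X] = 0.22·6 + 0.24·4.5 + 0.27·0.587302 + 0.27·8.28 = 4.79417.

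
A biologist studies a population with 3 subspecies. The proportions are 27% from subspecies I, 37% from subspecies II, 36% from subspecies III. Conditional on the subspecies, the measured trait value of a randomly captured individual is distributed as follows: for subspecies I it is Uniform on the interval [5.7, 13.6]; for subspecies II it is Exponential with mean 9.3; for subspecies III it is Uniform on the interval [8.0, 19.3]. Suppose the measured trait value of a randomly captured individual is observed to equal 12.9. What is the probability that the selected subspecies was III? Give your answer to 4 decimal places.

Likelihoods f(12.9 | ·): I: 0.126582; II: 0.0268602; III: 0.0884956.
Posterior ∝ prior × likelihood. Numerator for III: 0.36·0.0884956 = 0.0318584.
Normalizing constant: 0.27·0.126582 + 0.37·0.0268602 + 0.36·0.0884956 = 0.0759739.
P(III | observation) = 0.0318584 / 0.0759739 = 0.419334.

0.4193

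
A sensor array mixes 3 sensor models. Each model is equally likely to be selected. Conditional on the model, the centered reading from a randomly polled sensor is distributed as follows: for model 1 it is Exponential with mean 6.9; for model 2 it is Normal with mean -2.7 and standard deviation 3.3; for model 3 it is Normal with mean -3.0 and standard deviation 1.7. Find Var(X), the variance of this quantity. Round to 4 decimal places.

41.6033

Per component, 1: μ=6.9, E[X²]=95.22; 2: μ=-2.7, E[X²]=18.18; 3: μ=-3, E[X²]=11.89.
E[X] = 0.333333·6.9 + 0.333333·-2.7 + 0.333333·-3 = 0.4.
E[X²] = 0.333333·95.22 + 0.333333·18.18 + 0.333333·11.89 = 41.7633.
Var(X) = E[X²] − (E[X])² = 41.7633 − 0.16 = 41.6033.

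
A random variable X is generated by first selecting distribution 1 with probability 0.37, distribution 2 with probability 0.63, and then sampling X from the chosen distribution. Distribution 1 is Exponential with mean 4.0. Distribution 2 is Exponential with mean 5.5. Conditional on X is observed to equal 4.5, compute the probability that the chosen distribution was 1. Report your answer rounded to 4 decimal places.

0.3727

Likelihoods f(4.5 | ·): 1: 0.0811631; 2: 0.0802242.
Posterior ∝ prior × likelihood. Numerator for 1: 0.37·0.0811631 = 0.0300304.
Normalizing constant: 0.37·0.0811631 + 0.63·0.0802242 = 0.0805716.
P(1 | observation) = 0.0300304 / 0.0805716 = 0.372716.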